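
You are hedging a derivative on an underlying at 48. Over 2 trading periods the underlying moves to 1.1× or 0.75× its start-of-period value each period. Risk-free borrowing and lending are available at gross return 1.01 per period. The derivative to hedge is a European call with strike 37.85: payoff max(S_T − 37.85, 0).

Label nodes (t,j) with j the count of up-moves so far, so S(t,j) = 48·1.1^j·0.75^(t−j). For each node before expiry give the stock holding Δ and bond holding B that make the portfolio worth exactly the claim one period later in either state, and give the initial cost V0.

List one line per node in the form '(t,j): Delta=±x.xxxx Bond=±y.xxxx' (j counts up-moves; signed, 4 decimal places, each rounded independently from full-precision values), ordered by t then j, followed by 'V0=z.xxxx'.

Since d<R<u, set p* = (R−d)/(u−d) = 0.7429; price each node as the discounted p*-expectation of its children.
At expiry t=2: V(2,0)=0.0000, V(2,1)=1.7500, V(2,2)=20.2300
(1,0): S=36.0000. Δ = (V_up−V_dn)/(S_up−S_dn) = (1.7500−0.0000)/(39.6000−27.0000) = 0.1389. V = [p*·1.7500 + (1−p*)·0.0000]/1.01 = 1.2871. B = V − Δ·S = -3.7129.
(1,1): S=52.8000. Δ = (V_up−V_dn)/(S_up−S_dn) = (20.2300−1.7500)/(58.0800−39.6000) = 1.0000. V = [p*·20.2300 + (1−p*)·1.7500]/1.01 = 15.3248. B = V − Δ·S = -37.4752.
(0,0): S=48.0000. Δ = (V_up−V_dn)/(S_up−S_dn) = (15.3248−1.2871)/(52.8000−36.0000) = 0.8356. V = [p*·15.3248 + (1−p*)·1.2871]/1.01 = 11.5991. B = V − Δ·S = -28.5084.
The time-0 hedge costs 11.5991, which is the no-arbitrage price.

(0,0): Delta=0.8356 Bond=-28.5084
(1,0): Delta=0.1389 Bond=-3.7129
(1,1): Delta=1.0000 Bond=-37.4752
V0=11.5991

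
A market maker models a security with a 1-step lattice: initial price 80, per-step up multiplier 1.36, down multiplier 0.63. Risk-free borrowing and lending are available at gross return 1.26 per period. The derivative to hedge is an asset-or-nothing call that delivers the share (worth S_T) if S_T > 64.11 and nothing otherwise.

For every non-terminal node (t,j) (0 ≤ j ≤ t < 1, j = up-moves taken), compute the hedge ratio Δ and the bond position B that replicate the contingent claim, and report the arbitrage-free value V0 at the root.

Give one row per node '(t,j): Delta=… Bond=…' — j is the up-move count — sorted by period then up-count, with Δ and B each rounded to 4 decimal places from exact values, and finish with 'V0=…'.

(0,0): Delta=1.8630 Bond=-74.5205
V0=74.5205

Risk-neutral probability p* = (R−d)/(u−d) = (1.26−0.63)/(1.36−0.63) = 0.8630.
Payoff layer (t=1): V(1,0)=0.0000, V(1,1)=108.8000
  t=0,j=0: stock 80.0000 → up 108.8000 (V=108.8000), down 50.4000 (V=0.0000). Price 74.5205; hedge Δ=1.8630, bond B=-74.5205.
Check: Δ(0,0)·S0 + B(0,0) = 74.5205 = V0.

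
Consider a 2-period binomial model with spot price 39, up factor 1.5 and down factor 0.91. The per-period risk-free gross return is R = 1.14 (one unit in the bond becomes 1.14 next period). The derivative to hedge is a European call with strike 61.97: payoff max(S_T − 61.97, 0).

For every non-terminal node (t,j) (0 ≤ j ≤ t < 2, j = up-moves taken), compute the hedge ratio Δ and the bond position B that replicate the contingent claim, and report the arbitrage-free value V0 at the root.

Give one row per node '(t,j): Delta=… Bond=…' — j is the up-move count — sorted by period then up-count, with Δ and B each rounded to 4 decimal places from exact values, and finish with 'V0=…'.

No-arbitrage ⇒ martingale measure with p* = (R−d)/(u−d) = 0.3898.
At expiry t=2: V(2,0)=0.0000, V(2,1)=0.0000, V(2,2)=25.7800
Node (1,0) S=35.4900: V=(p*·0.0000+(1−p*)·0.0000)/1.14=0.0000; Δ=(0.0000−0.0000)/(53.2350−32.2959)=0.0000; B=V−Δ·S=0.0000
Node (1,1) S=58.5000: V=(p*·25.7800+(1−p*)·0.0000)/1.14=8.8156; Δ=(25.7800−0.0000)/(87.7500−53.2350)=0.7469; B=V−Δ·S=-34.8793
Node (0,0) S=39.0000: V=(p*·8.8156+(1−p*)·0.0000)/1.14=3.0146; Δ=(8.8156−0.0000)/(58.5000−35.4900)=0.3831; B=V−Δ·S=-11.9272
The time-0 hedge costs 3.0146, which is the no-arbitrage price.

(0,0): Delta=0.3831 Bond=-11.9272
(1,0): Delta=0.0000 Bond=0.0000
(1,1): Delta=0.7469 Bond=-34.8793
V0=3.0146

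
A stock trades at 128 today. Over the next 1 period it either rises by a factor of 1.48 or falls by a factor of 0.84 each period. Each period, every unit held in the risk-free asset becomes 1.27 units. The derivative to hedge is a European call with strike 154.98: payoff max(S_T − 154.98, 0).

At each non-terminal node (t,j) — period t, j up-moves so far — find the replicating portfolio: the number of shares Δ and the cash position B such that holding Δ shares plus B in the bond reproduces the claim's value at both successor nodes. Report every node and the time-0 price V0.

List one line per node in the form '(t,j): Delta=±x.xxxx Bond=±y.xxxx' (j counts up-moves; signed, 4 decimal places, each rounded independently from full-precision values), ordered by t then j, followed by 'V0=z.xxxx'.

Since d<R<u, set p* = (R−d)/(u−d) = 0.6719; price each node as the discounted p*-expectation of its children.
At expiry t=1: V(1,0)=0.0000, V(1,1)=34.4600
  t=0,j=0: stock 128.0000 → up 189.4400 (V=34.4600), down 107.5200 (V=0.0000). Price 18.2306; hedge Δ=0.4207, bond B=-35.6132.
Self-financing check: at every node Δ·S+B equals the discounted successor values.

(0,0): Delta=0.4207 Bond=-35.6132
V0=18.2306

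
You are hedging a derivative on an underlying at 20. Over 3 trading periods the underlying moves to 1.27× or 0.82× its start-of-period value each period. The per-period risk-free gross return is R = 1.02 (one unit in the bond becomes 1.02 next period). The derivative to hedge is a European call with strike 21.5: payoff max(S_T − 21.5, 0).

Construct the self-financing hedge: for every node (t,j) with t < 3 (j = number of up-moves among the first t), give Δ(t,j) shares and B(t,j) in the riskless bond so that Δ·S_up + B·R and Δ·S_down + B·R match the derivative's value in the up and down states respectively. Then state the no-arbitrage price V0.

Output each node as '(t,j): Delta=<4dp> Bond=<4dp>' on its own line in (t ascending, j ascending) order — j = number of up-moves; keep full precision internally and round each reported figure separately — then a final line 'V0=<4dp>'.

(0,0): Delta=0.5674 Bond=-8.2007
(1,0): Delta=0.2923 Bond=-3.8544
(1,1): Delta=0.7893 Bond=-14.0025
(2,0): Delta=0.0000 Bond=0.0000
(2,1): Delta=0.5283 Bond=-8.8459
(2,2): Delta=1.0000 Bond=-21.0784
V0=3.1466

No-arbitrage ⇒ martingale measure with p* = (R−d)/(u−d) = 0.4444.
Terminal payoffs: V(3,0)=0.0000, V(3,1)=0.0000, V(3,2)=4.9516, V(3,3)=19.4677
Node (2,0) S=13.4480: V=(p*·0.0000+(1−p*)·0.0000)/1.02=0.0000; Δ=(0.0000−0.0000)/(17.0790−11.0274)=0.0000; B=V−Δ·S=0.0000
Node (2,1) S=20.8280: V=(p*·4.9516+(1−p*)·0.0000)/1.02=2.1575; Δ=(4.9516−0.0000)/(26.4516−17.0790)=0.5283; B=V−Δ·S=-8.8459
Node (2,2) S=32.2580: V=(p*·19.4677+(1−p*)·4.9516)/1.02=11.1796; Δ=(19.4677−4.9516)/(40.9677−26.4516)=1.0000; B=V−Δ·S=-21.0784
Node (1,0) S=16.4000: V=(p*·2.1575+(1−p*)·0.0000)/1.02=0.9401; Δ=(2.1575−0.0000)/(20.8280−13.4480)=0.2923; B=V−Δ·S=-3.8544
Node (1,1) S=25.4000: V=(p*·11.1796+(1−p*)·2.1575)/1.02=6.0464; Δ=(11.1796−2.1575)/(32.2580−20.8280)=0.7893; B=V−Δ·S=-14.0025
Node (0,0) S=20.0000: V=(p*·6.0464+(1−p*)·0.9401)/1.02=3.1466; Δ=(6.0464−0.9401)/(25.4000−16.4000)=0.5674; B=V−Δ·S=-8.2007
Each (Δ,B) replicates both successor values, so the strategy is self-financing and V0 is arbitrage-free.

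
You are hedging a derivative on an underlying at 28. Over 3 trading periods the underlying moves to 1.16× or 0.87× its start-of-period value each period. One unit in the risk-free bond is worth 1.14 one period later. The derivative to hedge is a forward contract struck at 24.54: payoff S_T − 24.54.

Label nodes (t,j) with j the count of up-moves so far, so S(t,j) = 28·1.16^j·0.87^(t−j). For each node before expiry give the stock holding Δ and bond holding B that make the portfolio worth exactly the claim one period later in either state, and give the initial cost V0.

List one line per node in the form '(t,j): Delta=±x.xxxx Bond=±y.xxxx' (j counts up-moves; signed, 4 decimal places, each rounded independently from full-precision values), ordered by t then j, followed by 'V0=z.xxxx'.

The replicating-portfolio and risk-neutral prices coincide; use p* = (1.14−0.87)/(1.16−0.87) = 0.9310 for the latter.
At expiry t=3: V(3,0)=-6.1019, V(3,1)=0.0441, V(3,2)=8.2388, V(3,3)=19.1651
Node (2,0) S=21.1932: V=(p*·0.0441+(1−p*)·-6.1019)/1.14=-0.3331; Δ=(0.0441−-6.1019)/(24.5841−18.4381)=1.0000; B=V−Δ·S=-21.5263
Node (2,1) S=28.2576: V=(p*·8.2388+(1−p*)·0.0441)/1.14=6.7313; Δ=(8.2388−0.0441)/(32.7788−24.5841)=1.0000; B=V−Δ·S=-21.5263
Node (2,2) S=37.6768: V=(p*·19.1651+(1−p*)·8.2388)/1.14=16.1505; Δ=(19.1651−8.2388)/(43.7051−32.7788)=1.0000; B=V−Δ·S=-21.5263
Node (1,0) S=24.3600: V=(p*·6.7313+(1−p*)·-0.3331)/1.14=5.4773; Δ=(6.7313−-0.3331)/(28.2576−21.1932)=1.0000; B=V−Δ·S=-18.8827
Node (1,1) S=32.4800: V=(p*·16.1505+(1−p*)·6.7313)/1.14=13.5973; Δ=(16.1505−6.7313)/(37.6768−28.2576)=1.0000; B=V−Δ·S=-18.8827
Node (0,0) S=28.0000: V=(p*·13.5973+(1−p*)·5.4773)/1.14=11.4362; Δ=(13.5973−5.4773)/(32.4800−24.3600)=1.0000; B=V−Δ·S=-16.5638
Check: Δ(0,0)·S0 + B(0,0) = 11.4362 = V0.

(0,0): Delta=1.0000 Bond=-16.5638
(1,0): Delta=1.0000 Bond=-18.8827
(1,1): Delta=1.0000 Bond=-18.8827
(2,0): Delta=1.0000 Bond=-21.5263
(2,1): Delta=1.0000 Bond=-21.5263
(2,2): Delta=1.0000 Bond=-21.5263
V0=11.4362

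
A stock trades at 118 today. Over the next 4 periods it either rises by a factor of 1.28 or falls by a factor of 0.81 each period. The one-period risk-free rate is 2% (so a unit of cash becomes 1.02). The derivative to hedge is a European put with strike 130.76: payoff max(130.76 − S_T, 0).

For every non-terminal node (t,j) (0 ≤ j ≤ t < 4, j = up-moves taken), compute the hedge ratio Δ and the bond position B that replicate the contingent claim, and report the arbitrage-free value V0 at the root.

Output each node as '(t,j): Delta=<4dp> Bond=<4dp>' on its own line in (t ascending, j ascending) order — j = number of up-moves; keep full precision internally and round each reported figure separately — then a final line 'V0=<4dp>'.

(0,0): Delta=-0.4314 Bond=73.2669
(1,0): Delta=-0.7023 Bond=100.6251
(1,1): Delta=-0.2192 Bond=42.6745
(2,0): Delta=-1.0000 Bond=125.6824
(2,1): Delta=-0.4691 Bond=74.1059
(2,2): Delta=-0.0234 Bond=5.6697
(3,0): Delta=-1.0000 Bond=128.1961
(3,1): Delta=-1.0000 Bond=128.1961
(3,2): Delta=-0.0532 Bond=10.4541
(3,3): Delta=0.0000 Bond=0.0000
V0=22.3573

Since d<R<u, set p* = (R−d)/(u−d) = 0.4468; price each node as the discounted p*-expectation of its children.
At expiry t=4: V(4,0)=79.9649, V(4,1)=50.4912, V(4,2)=3.9154, V(4,3)=0.0000, V(4,4)=0.0000
(3,0): S=62.7100. Δ = (V_up−V_dn)/(S_up−S_dn) = (50.4912−79.9649)/(80.2688−50.7951) = -1.0000. V = [p*·50.4912 + (1−p*)·79.9649]/1.02 = 65.4860. B = V − Δ·S = 128.1961.
(3,1): S=99.0973. Δ = (V_up−V_dn)/(S_up−S_dn) = (3.9154−50.4912)/(126.8446−80.2688) = -1.0000. V = [p*·3.9154 + (1−p*)·50.4912]/1.02 = 29.0987. B = V − Δ·S = 128.1961.
(3,2): S=156.5983. Δ = (V_up−V_dn)/(S_up−S_dn) = (0.0000−3.9154)/(200.4458−126.8446) = -0.0532. V = [p*·0.0000 + (1−p*)·3.9154]/1.02 = 2.1235. B = V − Δ·S = 10.4541.
(3,3): S=247.4639. Δ = (V_up−V_dn)/(S_up−S_dn) = (0.0000−0.0000)/(316.7538−200.4458) = 0.0000. V = [p*·0.0000 + (1−p*)·0.0000]/1.02 = 0.0000. B = V − Δ·S = 0.0000.
(2,0): S=77.4198. Δ = (V_up−V_dn)/(S_up−S_dn) = (29.0987−65.4860)/(99.0973−62.7100) = -1.0000. V = [p*·29.0987 + (1−p*)·65.4860]/1.02 = 48.2626. B = V − Δ·S = 125.6824.
(2,1): S=122.3424. Δ = (V_up−V_dn)/(S_up−S_dn) = (2.1235−29.0987)/(156.5983−99.0973) = -0.4691. V = [p*·2.1235 + (1−p*)·29.0987]/1.02 = 16.7117. B = V − Δ·S = 74.1059.
(2,2): S=193.3312. Δ = (V_up−V_dn)/(S_up−S_dn) = (0.0000−2.1235)/(247.4639−156.5983) = -0.0234. V = [p*·0.0000 + (1−p*)·2.1235]/1.02 = 1.1517. B = V − Δ·S = 5.6697.
(1,0): S=95.5800. Δ = (V_up−V_dn)/(S_up−S_dn) = (16.7117−48.2626)/(122.3424−77.4198) = -0.7023. V = [p*·16.7117 + (1−p*)·48.2626]/1.02 = 33.4955. B = V − Δ·S = 100.6251.
(1,1): S=151.0400. Δ = (V_up−V_dn)/(S_up−S_dn) = (1.1517−16.7117)/(193.3312−122.3424) = -0.2192. V = [p*·1.1517 + (1−p*)·16.7117]/1.02 = 9.5680. B = V − Δ·S = 42.6745.
(0,0): S=118.0000. Δ = (V_up−V_dn)/(S_up−S_dn) = (9.5680−33.4955)/(151.0400−95.5800) = -0.4314. V = [p*·9.5680 + (1−p*)·33.4955]/1.02 = 22.3573. B = V − Δ·S = 73.2669.
Each (Δ,B) replicates both successor values, so the strategy is self-financing and V0 is arbitrage-free.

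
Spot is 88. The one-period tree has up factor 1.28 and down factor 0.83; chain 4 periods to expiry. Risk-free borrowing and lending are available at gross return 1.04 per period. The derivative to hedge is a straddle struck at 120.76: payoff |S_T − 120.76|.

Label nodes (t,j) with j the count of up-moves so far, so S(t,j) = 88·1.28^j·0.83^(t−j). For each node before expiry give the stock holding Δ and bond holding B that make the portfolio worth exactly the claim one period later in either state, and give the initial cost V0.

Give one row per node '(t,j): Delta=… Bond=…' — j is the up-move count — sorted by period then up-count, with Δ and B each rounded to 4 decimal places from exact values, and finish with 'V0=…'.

(0,0): Delta=-0.1139 Bond=46.6277
(1,0): Delta=-0.6028 Bond=84.2043
(1,1): Delta=0.2484 Bond=7.6797
(2,0): Delta=-1.0000 Bond=111.6494
(2,1): Delta=-0.3085 Bond=60.0559
(2,2): Delta=0.6612 Bond=-51.5207
(3,0): Delta=-1.0000 Bond=116.1154
(3,1): Delta=-1.0000 Bond=116.1154
(3,2): Delta=0.2039 Bond=1.1356
(3,3): Delta=1.0000 Bond=-116.1154
V0=36.6034

Since d<R<u, set p* = (R−d)/(u−d) = 0.4667; price each node as the discounted p*-expectation of its children.
Terminal payoffs: V(4,0)=78.9967, V(4,1)=56.3539, V(4,2)=21.4349, V(4,3)=32.4160, V(4,4)=115.4632
Node (3,0) S=50.3173: V=(p*·56.3539+(1−p*)·78.9967)/1.04=65.7981; Δ=(56.3539−78.9967)/(64.4061−41.7633)=-1.0000; B=V−Δ·S=116.1154
Node (3,1) S=77.5977: V=(p*·21.4349+(1−p*)·56.3539)/1.04=38.5177; Δ=(21.4349−56.3539)/(99.3251−64.4061)=-1.0000; B=V−Δ·S=116.1154
Node (3,2) S=119.6687: V=(p*·32.4160+(1−p*)·21.4349)/1.04=25.5379; Δ=(32.4160−21.4349)/(153.1760−99.3251)=0.2039; B=V−Δ·S=1.1356
Node (3,3) S=184.5494: V=(p*·115.4632+(1−p*)·32.4160)/1.04=68.4340; Δ=(115.4632−32.4160)/(236.2232−153.1760)=1.0000; B=V−Δ·S=-116.1154
Node (2,0) S=60.6232: V=(p*·38.5177+(1−p*)·65.7981)/1.04=51.0262; Δ=(38.5177−65.7981)/(77.5977−50.3173)=-1.0000; B=V−Δ·S=111.6494
Node (2,1) S=93.4912: V=(p*·25.5379+(1−p*)·38.5177)/1.04=31.2120; Δ=(25.5379−38.5177)/(119.6687−77.5977)=-0.3085; B=V−Δ·S=60.0559
Node (2,2) S=144.1792: V=(p*·68.4340+(1−p*)·25.5379)/1.04=43.8039; Δ=(68.4340−25.5379)/(184.5494−119.6687)=0.6612; B=V−Δ·S=-51.5207
Node (1,0) S=73.0400: V=(p*·31.2120+(1−p*)·51.0262)/1.04=40.1727; Δ=(31.2120−51.0262)/(93.4912−60.6232)=-0.6028; B=V−Δ·S=84.2043
Node (1,1) S=112.6400: V=(p*·43.8039+(1−p*)·31.2120)/1.04=35.6618; Δ=(43.8039−31.2120)/(144.1792−93.4912)=0.2484; B=V−Δ·S=7.6797
Node (0,0) S=88.0000: V=(p*·35.6618+(1−p*)·40.1727)/1.04=36.6034; Δ=(35.6618−40.1727)/(112.6400−73.0400)=-0.1139; B=V−Δ·S=46.6277
Self-financing check: at every node Δ·S+B equals the discounted successor values.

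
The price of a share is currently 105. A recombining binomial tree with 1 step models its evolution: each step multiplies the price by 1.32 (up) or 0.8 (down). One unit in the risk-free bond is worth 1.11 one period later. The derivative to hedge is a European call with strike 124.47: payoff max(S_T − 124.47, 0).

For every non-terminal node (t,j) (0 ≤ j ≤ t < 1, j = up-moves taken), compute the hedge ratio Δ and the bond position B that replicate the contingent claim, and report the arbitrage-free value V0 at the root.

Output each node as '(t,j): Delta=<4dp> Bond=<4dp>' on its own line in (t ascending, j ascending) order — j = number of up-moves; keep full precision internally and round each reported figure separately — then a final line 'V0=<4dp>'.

Since d<R<u, set p* = (R−d)/(u−d) = 0.5962; price each node as the discounted p*-expectation of its children.
At expiry t=1: V(1,0)=0.0000, V(1,1)=14.1300
(0,0): S=105.0000. Δ = (V_up−V_dn)/(S_up−S_dn) = (14.1300−0.0000)/(138.6000−84.0000) = 0.2588. V = [p*·14.1300 + (1−p*)·0.0000]/1.11 = 7.5889. B = V − Δ·S = -19.5842.
The time-0 hedge costs 7.5889, which is the no-arbitrage price.

(0,0): Delta=0.2588 Bond=-19.5842
V0=7.5889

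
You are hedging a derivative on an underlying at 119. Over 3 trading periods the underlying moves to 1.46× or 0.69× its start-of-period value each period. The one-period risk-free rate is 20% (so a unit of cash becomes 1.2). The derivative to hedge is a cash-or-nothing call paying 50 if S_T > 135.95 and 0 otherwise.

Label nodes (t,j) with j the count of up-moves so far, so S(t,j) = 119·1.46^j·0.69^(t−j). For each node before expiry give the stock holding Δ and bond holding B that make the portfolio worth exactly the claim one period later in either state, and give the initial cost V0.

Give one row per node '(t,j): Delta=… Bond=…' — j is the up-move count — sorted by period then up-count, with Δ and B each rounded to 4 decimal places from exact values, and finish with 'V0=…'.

(0,0): Delta=0.1695 Bond=1.0958
(1,0): Delta=0.4365 Bond=-20.6084
(1,1): Delta=0.1052 Bond=12.4916
(2,0): Delta=0.0000 Bond=0.0000
(2,1): Delta=0.5417 Bond=-37.3377
(2,2): Delta=0.0000 Bond=41.6667
V0=21.2659

Risk-neutral probability p* = (R−d)/(u−d) = (1.2−0.69)/(1.46−0.69) = 0.6623.
Payoff layer (t=3): V(3,0)=0.0000, V(3,1)=0.0000, V(3,2)=50.0000, V(3,3)=50.0000
Node (2,0) S=56.6559: V=(p*·0.0000+(1−p*)·0.0000)/1.2=0.0000; Δ=(0.0000−0.0000)/(82.7176−39.0926)=0.0000; B=V−Δ·S=0.0000
Node (2,1) S=119.8806: V=(p*·50.0000+(1−p*)·0.0000)/1.2=27.5974; Δ=(50.0000−0.0000)/(175.0257−82.7176)=0.5417; B=V−Δ·S=-37.3377
Node (2,2) S=253.6604: V=(p*·50.0000+(1−p*)·50.0000)/1.2=41.6667; Δ=(50.0000−50.0000)/(370.3442−175.0257)=0.0000; B=V−Δ·S=41.6667
Node (1,0) S=82.1100: V=(p*·27.5974+(1−p*)·0.0000)/1.2=15.2323; Δ=(27.5974−0.0000)/(119.8806−56.6559)=0.4365; B=V−Δ·S=-20.6084
Node (1,1) S=173.7400: V=(p*·41.6667+(1−p*)·27.5974)/1.2=30.7633; Δ=(41.6667−27.5974)/(253.6604−119.8806)=0.1052; B=V−Δ·S=12.4916
Node (0,0) S=119.0000: V=(p*·30.7633+(1−p*)·15.2323)/1.2=21.2659; Δ=(30.7633−15.2323)/(173.7400−82.1100)=0.1695; B=V−Δ·S=1.0958
Each (Δ,B) replicates both successor values, so the strategy is self-financing and V0 is arbitrage-free.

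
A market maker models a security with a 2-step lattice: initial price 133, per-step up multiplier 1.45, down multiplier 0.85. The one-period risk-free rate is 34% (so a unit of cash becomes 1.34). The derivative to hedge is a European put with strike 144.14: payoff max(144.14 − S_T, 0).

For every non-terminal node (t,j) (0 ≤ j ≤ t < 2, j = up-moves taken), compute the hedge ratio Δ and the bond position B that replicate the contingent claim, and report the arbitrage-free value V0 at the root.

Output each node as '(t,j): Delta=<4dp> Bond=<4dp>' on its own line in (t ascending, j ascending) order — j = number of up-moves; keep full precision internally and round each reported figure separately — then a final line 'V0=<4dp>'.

(0,0): Delta=-0.0824 Bond=11.8555
(1,0): Delta=-0.7084 Bond=86.6528
(1,1): Delta=0.0000 Bond=0.0000
V0=0.8994

Under the risk-neutral measure, an up-move has probability p* = (R−d)/(u−d) = 0.8167 and values discount at R = 1.34.
Terminal payoffs: V(2,0)=48.0475, V(2,1)=0.0000, V(2,2)=0.0000
  t=1,j=0: stock 113.0500 → up 163.9225 (V=0.0000), down 96.0925 (V=48.0475). Price 6.5737; hedge Δ=-0.7084, bond B=86.6528.
  t=1,j=1: stock 192.8500 → up 279.6325 (V=0.0000), down 163.9225 (V=0.0000). Price 0.0000; hedge Δ=0.0000, bond B=0.0000.
  t=0,j=0: stock 133.0000 → up 192.8500 (V=0.0000), down 113.0500 (V=6.5737). Price 0.8994; hedge Δ=-0.0824, bond B=11.8555.
Self-financing check: at every node Δ·S+B equals the discounted successor values.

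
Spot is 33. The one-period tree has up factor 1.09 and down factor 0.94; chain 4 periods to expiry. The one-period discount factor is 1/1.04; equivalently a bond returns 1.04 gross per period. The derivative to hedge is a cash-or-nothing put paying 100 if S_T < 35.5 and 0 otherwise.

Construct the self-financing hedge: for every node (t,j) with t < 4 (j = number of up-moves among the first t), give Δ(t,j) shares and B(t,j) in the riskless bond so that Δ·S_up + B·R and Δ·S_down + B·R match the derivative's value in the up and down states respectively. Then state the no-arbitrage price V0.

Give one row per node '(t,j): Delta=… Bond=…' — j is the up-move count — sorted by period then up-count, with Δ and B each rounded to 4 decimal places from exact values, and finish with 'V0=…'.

Since d<R<u, set p* = (R−d)/(u−d) = 0.6667; price each node as the discounted p*-expectation of its children.
Terminal values V(4,·): V(4,0)=100.0000, V(4,1)=100.0000, V(4,2)=100.0000, V(4,3)=0.0000, V(4,4)=0.0000
(3,0): S=27.4093. Δ = (V_up−V_dn)/(S_up−S_dn) = (100.0000−100.0000)/(29.8761−25.7647) = 0.0000. V = [p*·100.0000 + (1−p*)·100.0000]/1.04 = 96.1538. B = V − Δ·S = 96.1538.
(3,1): S=31.7831. Δ = (V_up−V_dn)/(S_up−S_dn) = (100.0000−100.0000)/(34.6436−29.8761) = 0.0000. V = [p*·100.0000 + (1−p*)·100.0000]/1.04 = 96.1538. B = V − Δ·S = 96.1538.
(3,2): S=36.8549. Δ = (V_up−V_dn)/(S_up−S_dn) = (0.0000−100.0000)/(40.1718−34.6436) = -18.0890. V = [p*·0.0000 + (1−p*)·100.0000]/1.04 = 32.0513. B = V − Δ·S = 698.7179.
(3,3): S=42.7360. Δ = (V_up−V_dn)/(S_up−S_dn) = (0.0000−0.0000)/(46.5822−40.1718) = 0.0000. V = [p*·0.0000 + (1−p*)·0.0000]/1.04 = 0.0000. B = V − Δ·S = 0.0000.
(2,0): S=29.1588. Δ = (V_up−V_dn)/(S_up−S_dn) = (96.1538−96.1538)/(31.7831−27.4093) = 0.0000. V = [p*·96.1538 + (1−p*)·96.1538]/1.04 = 92.4556. B = V − Δ·S = 92.4556.
(2,1): S=33.8118. Δ = (V_up−V_dn)/(S_up−S_dn) = (32.0513−96.1538)/(36.8549−31.7831) = -12.6391. V = [p*·32.0513 + (1−p*)·96.1538]/1.04 = 51.3642. B = V − Δ·S = 478.7147.
(2,2): S=39.2073. Δ = (V_up−V_dn)/(S_up−S_dn) = (0.0000−32.0513)/(42.7360−36.8549) = -5.4499. V = [p*·0.0000 + (1−p*)·32.0513]/1.04 = 10.2728. B = V − Δ·S = 223.9481.
(1,0): S=31.0200. Δ = (V_up−V_dn)/(S_up−S_dn) = (51.3642−92.4556)/(33.8118−29.1588) = -8.8312. V = [p*·51.3642 + (1−p*)·92.4556]/1.04 = 62.5590. B = V − Δ·S = 336.5016.
(1,1): S=35.9700. Δ = (V_up−V_dn)/(S_up−S_dn) = (10.2728−51.3642)/(39.2073−33.8118) = -7.6159. V = [p*·10.2728 + (1−p*)·51.3642]/1.04 = 23.0481. B = V − Δ·S = 296.9906.
(0,0): S=33.0000. Δ = (V_up−V_dn)/(S_up−S_dn) = (23.0481−62.5590)/(35.9700−31.0200) = -7.9820. V = [p*·23.0481 + (1−p*)·62.5590]/1.04 = 34.8254. B = V − Δ·S = 298.2317.
Each (Δ,B) replicates both successor values, so the strategy is self-financing and V0 is arbitrage-free.

(0,0): Delta=-7.9820 Bond=298.2317
(1,0): Delta=-8.8312 Bond=336.5016
(1,1): Delta=-7.6159 Bond=296.9906
(2,0): Delta=0.0000 Bond=92.4556
(2,1): Delta=-12.6391 Bond=478.7147
(2,2): Delta=-5.4499 Bond=223.9481
(3,0): Delta=0.0000 Bond=96.1538
(3,1): Delta=0.0000 Bond=96.1538
(3,2): Delta=-18.0890 Bond=698.7179
(3,3): Delta=0.0000 Bond=0.0000
V0=34.8254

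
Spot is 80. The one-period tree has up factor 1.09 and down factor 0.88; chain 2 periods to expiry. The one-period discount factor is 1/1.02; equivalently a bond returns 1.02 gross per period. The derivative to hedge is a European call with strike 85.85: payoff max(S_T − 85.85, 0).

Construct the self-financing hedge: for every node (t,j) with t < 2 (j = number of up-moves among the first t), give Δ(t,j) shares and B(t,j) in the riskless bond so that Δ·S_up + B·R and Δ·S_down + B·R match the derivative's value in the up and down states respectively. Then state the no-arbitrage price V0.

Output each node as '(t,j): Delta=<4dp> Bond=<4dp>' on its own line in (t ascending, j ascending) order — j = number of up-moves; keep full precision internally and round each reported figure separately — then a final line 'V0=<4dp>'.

(0,0): Delta=0.3578 Bond=-24.6982
(1,0): Delta=0.0000 Bond=0.0000
(1,1): Delta=0.5023 Bond=-37.7882
V0=3.9293

The replicating-portfolio and risk-neutral prices coincide; use p* = (1.02−0.88)/(1.09−0.88) = 0.6667 for the latter.
Payoff layer (t=2): V(2,0)=0.0000, V(2,1)=0.0000, V(2,2)=9.1980
  t=1,j=0: stock 70.4000 → up 76.7360 (V=0.0000), down 61.9520 (V=0.0000). Price 0.0000; hedge Δ=0.0000, bond B=0.0000.
  t=1,j=1: stock 87.2000 → up 95.0480 (V=9.1980), down 76.7360 (V=0.0000). Price 6.0118; hedge Δ=0.5023, bond B=-37.7882.
  t=0,j=0: stock 80.0000 → up 87.2000 (V=6.0118), down 70.4000 (V=0.0000). Price 3.9293; hedge Δ=0.3578, bond B=-24.6982.
The time-0 hedge costs 3.9293, which is the no-arbitrage price.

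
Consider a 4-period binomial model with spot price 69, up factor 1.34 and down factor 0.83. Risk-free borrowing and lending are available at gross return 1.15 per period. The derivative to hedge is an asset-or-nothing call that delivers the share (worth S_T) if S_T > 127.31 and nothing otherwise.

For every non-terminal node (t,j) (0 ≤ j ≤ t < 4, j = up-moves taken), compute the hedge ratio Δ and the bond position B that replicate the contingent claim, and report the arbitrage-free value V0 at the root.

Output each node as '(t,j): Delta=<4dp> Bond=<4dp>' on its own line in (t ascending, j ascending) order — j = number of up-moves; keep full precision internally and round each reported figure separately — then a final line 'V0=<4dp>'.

(0,0): Delta=1.5237 Bond=-56.4186
(1,0): Delta=1.4045 Bond=-58.0518
(1,1): Delta=1.5676 Bond=-68.9365
(2,0): Delta=0.0000 Bond=0.0000
(2,1): Delta=1.9210 Bond=-106.3980
(2,2): Delta=1.4376 Bond=-63.1738
(3,0): Delta=0.0000 Bond=0.0000
(3,1): Delta=0.0000 Bond=0.0000
(3,2): Delta=2.6275 Bond=-195.0077
(3,3): Delta=1.0000 Bond=0.0000
V0=48.7173

No-arbitrage ⇒ martingale measure with p* = (R−d)/(u−d) = 0.6275.
Payoff layer (t=4): V(4,0)=0.0000, V(4,1)=0.0000, V(4,2)=0.0000, V(4,3)=137.7976, V(4,4)=222.4684
  t=3,j=0: stock 39.4533 → up 52.8674 (V=0.0000), down 32.7462 (V=0.0000). Price 0.0000; hedge Δ=0.0000, bond B=0.0000.
  t=3,j=1: stock 63.6957 → up 85.3522 (V=0.0000), down 52.8674 (V=0.0000). Price 0.0000; hedge Δ=0.0000, bond B=0.0000.
  t=3,j=2: stock 102.8340 → up 137.7976 (V=137.7976), down 85.3522 (V=0.0000). Price 75.1837; hedge Δ=2.6275, bond B=-195.0077.
  t=3,j=3: stock 166.0212 → up 222.4684 (V=222.4684), down 137.7976 (V=137.7976). Price 166.0212; hedge Δ=1.0000, bond B=0.0000.
  t=2,j=0: stock 47.5341 → up 63.6957 (V=0.0000), down 39.4533 (V=0.0000). Price 0.0000; hedge Δ=0.0000, bond B=0.0000.
  t=2,j=1: stock 76.7418 → up 102.8340 (V=75.1837), down 63.6957 (V=0.0000). Price 41.0209; hedge Δ=1.9210, bond B=-106.3980.
  t=2,j=2: stock 123.8964 → up 166.0212 (V=166.0212), down 102.8340 (V=75.1837). Price 114.9389; hedge Δ=1.4376, bond B=-63.1738.
  t=1,j=0: stock 57.2700 → up 76.7418 (V=41.0209), down 47.5341 (V=0.0000). Price 22.3814; hedge Δ=1.4045, bond B=-58.0518.
  t=1,j=1: stock 92.4600 → up 123.8964 (V=114.9389), down 76.7418 (V=41.0209). Price 76.0007; hedge Δ=1.5676, bond B=-68.9365.
  t=0,j=0: stock 69.0000 → up 92.4600 (V=76.0007), down 57.2700 (V=22.3814). Price 48.7173; hedge Δ=1.5237, bond B=-56.4186.
Self-financing check: at every node Δ·S+B equals the discounted successor values.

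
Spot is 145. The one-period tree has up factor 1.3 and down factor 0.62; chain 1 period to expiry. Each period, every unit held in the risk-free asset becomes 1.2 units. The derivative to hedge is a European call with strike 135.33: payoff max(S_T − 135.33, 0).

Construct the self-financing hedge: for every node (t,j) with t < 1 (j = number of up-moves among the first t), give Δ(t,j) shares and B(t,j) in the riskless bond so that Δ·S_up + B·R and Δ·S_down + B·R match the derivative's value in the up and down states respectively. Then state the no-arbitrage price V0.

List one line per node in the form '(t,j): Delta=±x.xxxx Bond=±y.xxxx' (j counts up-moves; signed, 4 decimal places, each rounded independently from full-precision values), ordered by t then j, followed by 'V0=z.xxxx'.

(0,0): Delta=0.5392 Bond=-40.3988
V0=37.7924

Since d<R<u, set p* = (R−d)/(u−d) = 0.8529; price each node as the discounted p*-expectation of its children.
At expiry t=1: V(1,0)=0.0000, V(1,1)=53.1700
(0,0): S=145.0000. Δ = (V_up−V_dn)/(S_up−S_dn) = (53.1700−0.0000)/(188.5000−89.9000) = 0.5392. V = [p*·53.1700 + (1−p*)·0.0000]/1.2 = 37.7924. B = V − Δ·S = -40.3988.
The time-0 hedge costs 37.7924, which is the no-arbitrage price.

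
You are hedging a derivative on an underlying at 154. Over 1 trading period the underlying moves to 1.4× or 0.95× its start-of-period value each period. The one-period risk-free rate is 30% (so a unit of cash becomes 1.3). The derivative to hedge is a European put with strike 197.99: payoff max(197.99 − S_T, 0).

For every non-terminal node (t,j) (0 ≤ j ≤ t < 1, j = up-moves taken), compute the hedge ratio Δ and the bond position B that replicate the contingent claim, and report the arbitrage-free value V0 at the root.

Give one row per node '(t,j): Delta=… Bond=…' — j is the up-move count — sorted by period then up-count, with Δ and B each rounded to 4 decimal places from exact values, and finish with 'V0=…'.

(0,0): Delta=-0.7459 Bond=123.7026
V0=8.8359

Since d<R<u, set p* = (R−d)/(u−d) = 0.7778; price each node as the discounted p*-expectation of its children.
Payoff layer (t=1): V(1,0)=51.6900, V(1,1)=0.0000
Node (0,0) S=154.0000: V=(p*·0.0000+(1−p*)·51.6900)/1.3=8.8359; Δ=(0.0000−51.6900)/(215.6000−146.3000)=-0.7459; B=V−Δ·S=123.7026
The time-0 hedge costs 8.8359, which is the no-arbitrage price.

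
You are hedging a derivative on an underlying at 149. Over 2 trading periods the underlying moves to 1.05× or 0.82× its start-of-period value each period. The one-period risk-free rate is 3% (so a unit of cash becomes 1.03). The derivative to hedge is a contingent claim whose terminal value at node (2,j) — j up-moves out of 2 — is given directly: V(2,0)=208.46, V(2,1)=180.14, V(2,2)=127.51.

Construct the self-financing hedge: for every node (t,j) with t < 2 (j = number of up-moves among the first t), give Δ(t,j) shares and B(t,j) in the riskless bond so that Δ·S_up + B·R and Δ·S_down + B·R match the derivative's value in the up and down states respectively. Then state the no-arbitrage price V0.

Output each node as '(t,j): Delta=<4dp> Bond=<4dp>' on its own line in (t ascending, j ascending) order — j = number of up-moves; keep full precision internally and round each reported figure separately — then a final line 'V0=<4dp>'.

(0,0): Delta=-1.4311 Bond=341.8828
(1,0): Delta=-1.0078 Bond=300.4145
(1,1): Delta=-1.4626 Bond=357.0654
V0=128.6448

Since d<R<u, set p* = (R−d)/(u−d) = 0.9130; price each node as the discounted p*-expectation of its children.
Terminal payoffs: V(2,0)=208.4600, V(2,1)=180.1400, V(2,2)=127.5100
(1,0): S=122.1800. Δ = (V_up−V_dn)/(S_up−S_dn) = (180.1400−208.4600)/(128.2890−100.1876) = -1.0078. V = [p*·180.1400 + (1−p*)·208.4600]/1.03 = 177.2841. B = V − Δ·S = 300.4145.
(1,1): S=156.4500. Δ = (V_up−V_dn)/(S_up−S_dn) = (127.5100−180.1400)/(164.2725−128.2890) = -1.4626. V = [p*·127.5100 + (1−p*)·180.1400]/1.03 = 128.2393. B = V − Δ·S = 357.0654.
(0,0): S=149.0000. Δ = (V_up−V_dn)/(S_up−S_dn) = (128.2393−177.2841)/(156.4500−122.1800) = -1.4311. V = [p*·128.2393 + (1−p*)·177.2841]/1.03 = 128.6448. B = V − Δ·S = 341.8828.
Each (Δ,B) replicates both successor values, so the strategy is self-financing and V0 is arbitrage-free.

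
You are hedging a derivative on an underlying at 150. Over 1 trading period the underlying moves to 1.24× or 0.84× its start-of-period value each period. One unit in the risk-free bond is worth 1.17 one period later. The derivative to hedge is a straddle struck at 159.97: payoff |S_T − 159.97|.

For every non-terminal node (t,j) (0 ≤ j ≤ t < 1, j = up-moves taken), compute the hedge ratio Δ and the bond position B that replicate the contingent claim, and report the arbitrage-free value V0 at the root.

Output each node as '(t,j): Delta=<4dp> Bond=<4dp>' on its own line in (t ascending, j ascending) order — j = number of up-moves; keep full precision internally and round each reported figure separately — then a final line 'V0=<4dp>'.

Since d<R<u, set p* = (R−d)/(u−d) = 0.8250; price each node as the discounted p*-expectation of its children.
At expiry t=1: V(1,0)=33.9700, V(1,1)=26.0300
Node (0,0) S=150.0000: V=(p*·26.0300+(1−p*)·33.9700)/1.17=23.4355; Δ=(26.0300−33.9700)/(186.0000−126.0000)=-0.1323; B=V−Δ·S=43.2855
Root portfolio cost Δ·150+B reproduces V0=23.4355.

(0,0): Delta=-0.1323 Bond=43.2855
V0=23.4355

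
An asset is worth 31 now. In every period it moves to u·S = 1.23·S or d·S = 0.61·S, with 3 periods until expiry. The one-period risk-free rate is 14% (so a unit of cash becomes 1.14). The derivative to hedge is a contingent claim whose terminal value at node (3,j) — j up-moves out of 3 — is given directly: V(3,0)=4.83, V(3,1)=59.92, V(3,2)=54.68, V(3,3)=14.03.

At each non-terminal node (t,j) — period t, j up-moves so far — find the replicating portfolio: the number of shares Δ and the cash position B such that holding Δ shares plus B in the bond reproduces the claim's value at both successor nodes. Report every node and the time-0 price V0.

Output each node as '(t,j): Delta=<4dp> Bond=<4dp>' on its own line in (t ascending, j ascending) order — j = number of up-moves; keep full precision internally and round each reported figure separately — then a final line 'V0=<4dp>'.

Risk-neutral probability p* = (R−d)/(u−d) = (1.14−0.61)/(1.23−0.61) = 0.8548.
Terminal payoffs: V(3,0)=4.8300, V(3,1)=59.9200, V(3,2)=54.6800, V(3,3)=14.0300
  t=2,j=0: stock 11.5351 → up 14.1882 (V=59.9200), down 7.0364 (V=4.8300). Price 45.5465; hedge Δ=7.7030, bond B=-43.3083.
  t=2,j=1: stock 23.2593 → up 28.6089 (V=54.6800), down 14.1882 (V=59.9200). Price 48.6321; hedge Δ=-0.3634, bond B=57.0838.
  t=2,j=2: stock 46.8999 → up 57.6869 (V=14.0300), down 28.6089 (V=54.6800). Price 17.4832; hedge Δ=-1.3980, bond B=83.0477.
  t=1,j=0: stock 18.9100 → up 23.2593 (V=48.6321), down 11.5351 (V=45.5465). Price 42.2669; hedge Δ=0.2632, bond B=37.2901.
  t=1,j=1: stock 38.1300 → up 46.8999 (V=17.4832), down 23.2593 (V=48.6321). Price 19.3024; hedge Δ=-1.3176, bond B=69.5427.
  t=0,j=0: stock 31.0000 → up 38.1300 (V=19.3024), down 18.9100 (V=42.2669). Price 19.8561; hedge Δ=-1.1948, bond B=56.8955.
Self-financing check: at every node Δ·S+B equals the discounted successor values.

(0,0): Delta=-1.1948 Bond=56.8955
(1,0): Delta=0.2632 Bond=37.2901
(1,1): Delta=-1.3176 Bond=69.5427
(2,0): Delta=7.7030 Bond=-43.3083
(2,1): Delta=-0.3634 Bond=57.0838
(2,2): Delta=-1.3980 Bond=83.0477
V0=19.8561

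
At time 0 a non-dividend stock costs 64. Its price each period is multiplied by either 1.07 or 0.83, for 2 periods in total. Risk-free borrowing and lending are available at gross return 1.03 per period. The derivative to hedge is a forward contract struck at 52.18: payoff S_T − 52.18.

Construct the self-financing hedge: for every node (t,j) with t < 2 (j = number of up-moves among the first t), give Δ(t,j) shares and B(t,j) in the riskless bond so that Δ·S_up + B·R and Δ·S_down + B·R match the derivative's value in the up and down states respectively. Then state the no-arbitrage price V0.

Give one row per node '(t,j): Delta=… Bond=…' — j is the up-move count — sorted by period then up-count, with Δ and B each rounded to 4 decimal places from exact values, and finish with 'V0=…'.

(0,0): Delta=1.0000 Bond=-49.1847
(1,0): Delta=1.0000 Bond=-50.6602
(1,1): Delta=1.0000 Bond=-50.6602
V0=14.8153

Under the risk-neutral measure, an up-move has probability p* = (R−d)/(u−d) = 0.8333 and values discount at R = 1.03.
Payoff layer (t=2): V(2,0)=-8.0904, V(2,1)=4.6584, V(2,2)=21.0936
(1,0): S=53.1200. Δ = (V_up−V_dn)/(S_up−S_dn) = (4.6584−-8.0904)/(56.8384−44.0896) = 1.0000. V = [p*·4.6584 + (1−p*)·-8.0904]/1.03 = 2.4598. B = V − Δ·S = -50.6602.
(1,1): S=68.4800. Δ = (V_up−V_dn)/(S_up−S_dn) = (21.0936−4.6584)/(73.2736−56.8384) = 1.0000. V = [p*·21.0936 + (1−p*)·4.6584]/1.03 = 17.8198. B = V − Δ·S = -50.6602.
(0,0): S=64.0000. Δ = (V_up−V_dn)/(S_up−S_dn) = (17.8198−2.4598)/(68.4800−53.1200) = 1.0000. V = [p*·17.8198 + (1−p*)·2.4598]/1.03 = 14.8153. B = V − Δ·S = -49.1847.
The time-0 hedge costs 14.8153, which is the no-arbitrage price.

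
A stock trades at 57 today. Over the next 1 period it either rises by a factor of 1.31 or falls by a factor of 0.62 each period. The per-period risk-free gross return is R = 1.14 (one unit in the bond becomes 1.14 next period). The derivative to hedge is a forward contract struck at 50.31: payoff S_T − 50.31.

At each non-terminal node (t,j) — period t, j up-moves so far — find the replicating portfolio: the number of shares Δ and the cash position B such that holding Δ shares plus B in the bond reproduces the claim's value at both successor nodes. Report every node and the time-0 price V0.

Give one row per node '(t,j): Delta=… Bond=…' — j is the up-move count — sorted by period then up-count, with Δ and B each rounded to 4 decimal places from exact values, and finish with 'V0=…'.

The replicating-portfolio and risk-neutral prices coincide; use p* = (1.14−0.62)/(1.31−0.62) = 0.7536 for the latter.
Payoff layer (t=1): V(1,0)=-14.9700, V(1,1)=24.3600
(0,0): S=57.0000. Δ = (V_up−V_dn)/(S_up−S_dn) = (24.3600−-14.9700)/(74.6700−35.3400) = 1.0000. V = [p*·24.3600 + (1−p*)·-14.9700]/1.14 = 12.8684. B = V − Δ·S = -44.1316.
Root portfolio cost Δ·57+B reproduces V0=12.8684.

(0,0): Delta=1.0000 Bond=-44.1316
V0=12.8684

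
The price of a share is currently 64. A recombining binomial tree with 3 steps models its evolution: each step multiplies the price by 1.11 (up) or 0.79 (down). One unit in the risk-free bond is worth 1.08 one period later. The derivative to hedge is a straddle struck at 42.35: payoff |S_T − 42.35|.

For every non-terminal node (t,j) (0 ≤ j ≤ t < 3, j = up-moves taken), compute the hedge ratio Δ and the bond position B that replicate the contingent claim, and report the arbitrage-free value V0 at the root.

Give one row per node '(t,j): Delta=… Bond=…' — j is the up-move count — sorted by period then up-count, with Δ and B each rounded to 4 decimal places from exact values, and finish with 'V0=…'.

No-arbitrage ⇒ martingale measure with p* = (R−d)/(u−d) = 0.9062.
Terminal values V(3,·): V(3,0)=10.7955, V(3,1)=1.9861, V(3,2)=19.9450, V(3,3)=45.1784
  t=2,j=0: stock 39.9424 → up 44.3361 (V=1.9861), down 31.5545 (V=10.7955). Price 2.6037; hedge Δ=-0.6892, bond B=30.1332.
  t=2,j=1: stock 56.1216 → up 62.2950 (V=19.9450), down 44.3361 (V=1.9861). Price 16.9086; hedge Δ=1.0000, bond B=-39.2130.
  t=2,j=2: stock 78.8544 → up 87.5284 (V=45.1784), down 62.2950 (V=19.9450). Price 39.6414; hedge Δ=1.0000, bond B=-39.2130.
  t=1,j=0: stock 50.5600 → up 56.1216 (V=16.9086), down 39.9424 (V=2.6037). Price 14.4144; hedge Δ=0.8842, bond B=-30.2887.
  t=1,j=1: stock 71.0400 → up 78.8544 (V=39.6414), down 56.1216 (V=16.9086). Price 34.7317; hedge Δ=1.0000, bond B=-36.3083.
  t=0,j=0: stock 64.0000 → up 71.0400 (V=34.7317), down 50.5600 (V=14.4144). Price 30.3953; hedge Δ=0.9921, bond B=-33.0963.
Each (Δ,B) replicates both successor values, so the strategy is self-financing and V0 is arbitrage-free.

(0,0): Delta=0.9921 Bond=-33.0963
(1,0): Delta=0.8842 Bond=-30.2887
(1,1): Delta=1.0000 Bond=-36.3083
(2,0): Delta=-0.6892 Bond=30.1332
(2,1): Delta=1.0000 Bond=-39.2130
(2,2): Delta=1.0000 Bond=-39.2130
V0=30.3953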